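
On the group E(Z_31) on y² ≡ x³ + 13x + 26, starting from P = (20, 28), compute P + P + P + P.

Repeated addition: build up to 4P.
2P: tangent at (20, 28): λ = (3·20² + 13)/(2·28) ≡ 4/25. 25⁻¹ ≡ 5 (mod 31) since 25·5 = 125 ≡ 1, so λ ≡ 4·5 ≡ 20.
  x = λ² - 20 - 20 = 400 - 40 ≡ 19; y = λ·(20 - 19) - 28 ≡ 23. → (19, 23)
3P: (19, 23) + (20, 28). λ = (28 - 23)/(20 - 19) ≡ 5/1 mod 31. 1⁻¹ ≡ 1 (mod 31), so λ ≡ 5.
  x = λ² - 19 - 20 = 25 - 39 ≡ 17; y = λ·(19 - 17) - 23 ≡ 18. → (17, 18)
4P: (17, 18) + (20, 28). λ = (28 - 18)/(20 - 17) ≡ 10/3 mod 31. 3⁻¹ ≡ 21 (mod 31), so λ ≡ 24.
  x = λ² - 17 - 20 = 576 - 37 ≡ 12; y = λ·(17 - 12) - 18 ≡ 9. → (12, 9)

(12, 9)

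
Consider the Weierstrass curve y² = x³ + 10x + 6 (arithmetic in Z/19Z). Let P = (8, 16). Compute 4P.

Repeated addition: build up to 4P.
2P: tangent at (8, 16): λ = (3·8² + 10)/(2·16) ≡ 12/13. 13⁻¹ ≡ 3 (mod 19), so λ ≡ 12·3 ≡ 17.
  x = λ² - 8 - 8 = 289 - 16 ≡ 7; y = λ·(8 - 7) - 16 ≡ 1. → (7, 1)
3P: (7, 1) + (8, 16). λ = (16 - 1)/(8 - 7) ≡ 15/1 mod 19. 1⁻¹ ≡ 1 (mod 19) since 1·1 = 1 ≡ 1, so λ ≡ 15.
  x = λ² - 7 - 8 = 225 - 15 ≡ 1; y = λ·(7 - 1) - 1 ≡ 13. → (1, 13)
4P: (1, 13) + (8, 16). λ = (16 - 13)/(8 - 1) ≡ 3/7 mod 19. 7⁻¹ ≡ 11 (mod 19), so λ ≡ 14.
  x = λ² - 1 - 8 = 196 - 9 ≡ 16; y = λ·(1 - 16) - 13 ≡ 5. → (16, 5)

(16, 5)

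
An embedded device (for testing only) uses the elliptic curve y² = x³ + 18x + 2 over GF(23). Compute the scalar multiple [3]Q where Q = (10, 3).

(20, 6)

Repeated addition: build up to 3Q.
2Q: tangent at (10, 3): λ = (3·10² + 18)/(2·3) ≡ 19/6. 6⁻¹ ≡ 4 (mod 23), so λ ≡ 19·4 ≡ 7.
  x = λ² - 10 - 10 = 49 - 20 ≡ 6; y = λ·(10 - 6) - 3 ≡ 2. → (6, 2)
3Q: (6, 2) + (10, 3). λ = (3 - 2)/(10 - 6) ≡ 1/4 mod 23. 4⁻¹ ≡ 6 (mod 23), so λ ≡ 6.
  x = λ² - 6 - 10 = 36 - 16 ≡ 20; y = λ·(6 - 20) - 2 ≡ 6. → (20, 6)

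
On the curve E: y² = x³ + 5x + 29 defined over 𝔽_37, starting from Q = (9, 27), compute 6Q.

Double-and-add on 6 = (110)₂. Start with Q = (9, 27) for the leading 1-bit.
double: tangent at (9, 27): λ = (3·9² + 5)/(2·27) ≡ 26/17. 17⁻¹ ≡ 24 (mod 37) since 17·24 = 408 ≡ 1, so λ ≡ 26·24 ≡ 32.
  x = λ² - 9 - 9 = 1024 - 18 ≡ 7; y = λ·(9 - 7) - 27 ≡ 0. → (7, 0)
add Q: (7, 0) + (9, 27). λ = (27 - 0)/(9 - 7) ≡ 27/2 mod 37. 2⁻¹ ≡ 19 (mod 37) since 2·19 = 38 ≡ 1, so λ ≡ 32.
  x = λ² - 7 - 9 = 1024 - 16 ≡ 9; y = λ·(7 - 9) - 0 ≡ 10. → (9, 10)
double: tangent at (9, 10): λ = (3·9² + 5)/(2·10) ≡ 26/20. 20⁻¹ ≡ 13 (mod 37), so λ ≡ 26·13 ≡ 5.
  x = λ² - 9 - 9 = 25 - 18 ≡ 7; y = λ·(9 - 7) - 10 ≡ 0. → (7, 0)

(7, 0)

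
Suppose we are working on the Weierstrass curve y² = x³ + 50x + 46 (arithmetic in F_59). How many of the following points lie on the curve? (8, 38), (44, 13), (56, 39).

2

(8, 38): 38² ≡ 28, rhs ≡ 14 → off.
(44, 13): 13² ≡ 51, rhs ≡ 51 → on.
(56, 39): 39² ≡ 46, rhs ≡ 46 → on.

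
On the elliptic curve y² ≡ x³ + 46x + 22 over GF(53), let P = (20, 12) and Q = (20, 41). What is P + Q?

O

The two points share x = 20 and their y-coordinates satisfy 12 + 41 ≡ 0 (mod 53), so they are inverses. Their sum is O.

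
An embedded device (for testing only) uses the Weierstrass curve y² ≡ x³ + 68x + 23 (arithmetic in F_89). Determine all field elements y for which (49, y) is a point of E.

26, 63

x³ + 68x + 23 = 121004 ≡ 53 (mod 89).
Square roots of 53 mod 89: 26 and 63 (since 26² = 676 ≡ 53).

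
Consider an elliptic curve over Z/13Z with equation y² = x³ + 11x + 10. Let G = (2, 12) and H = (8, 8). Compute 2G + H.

First 2G:
Repeated addition: build up to 2G.
2G: tangent at (2, 12): λ = (3·2² + 11)/(2·12) ≡ 10/11. 11⁻¹ ≡ 6 (mod 13), so λ ≡ 10·6 ≡ 8.
  x = λ² - 2 - 2 = 64 - 4 ≡ 8; y = λ·(2 - 8) - 12 ≡ 5. → (8, 5)
2G = (8, 5).
Finally 2G + H:
(8, 5) + (8, 8): same x and y₁ ≡ -y₂, so the sum is O.

O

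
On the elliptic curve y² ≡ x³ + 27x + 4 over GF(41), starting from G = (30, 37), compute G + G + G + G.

(21, 19)

Repeated addition: build up to 4G.
2G: tangent at (30, 37): λ = (3·30² + 27)/(2·37) ≡ 21/33. 33⁻¹ ≡ 5 (mod 41) since 33·5 = 165 ≡ 1, so λ ≡ 21·5 ≡ 23.
  x = λ² - 30 - 30 = 529 - 60 ≡ 18; y = λ·(30 - 18) - 37 ≡ 34. → (18, 34)
3G: (18, 34) + (30, 37). λ = (37 - 34)/(30 - 18) ≡ 3/12 mod 41. 12⁻¹ ≡ 24 (mod 41), so λ ≡ 31.
  x = λ² - 18 - 30 = 961 - 48 ≡ 11; y = λ·(18 - 11) - 34 ≡ 19. → (11, 19)
4G: (11, 19) + (30, 37). λ = (37 - 19)/(30 - 11) ≡ 18/19 mod 41. 19⁻¹ ≡ 13 (mod 41), so λ ≡ 29.
  x = λ² - 11 - 30 = 841 - 41 ≡ 21; y = λ·(11 - 21) - 19 ≡ 19. → (21, 19)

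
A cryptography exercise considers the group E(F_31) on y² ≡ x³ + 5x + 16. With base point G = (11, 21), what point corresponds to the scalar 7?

Repeated addition: build up to 7G.
2G: tangent at (11, 21): λ = (3·11² + 5)/(2·21) ≡ 27/11. 11⁻¹ ≡ 17 (mod 31) since 11·17 = 187 ≡ 1, so λ ≡ 27·17 ≡ 25.
  x = λ² - 11 - 11 = 625 - 22 ≡ 14; y = λ·(11 - 14) - 21 ≡ 28. → (14, 28)
3G: (14, 28) + (11, 21). λ = (21 - 28)/(11 - 14) ≡ 24/28 mod 31. 28⁻¹ ≡ 10 (mod 31) since 28·10 = 280 ≡ 1, so λ ≡ 23.
  x = λ² - 14 - 11 = 529 - 25 ≡ 8; y = λ·(14 - 8) - 28 ≡ 17. → (8, 17)
4G: (8, 17) + (11, 21). λ = (21 - 17)/(11 - 8) ≡ 4/3 mod 31. 3⁻¹ ≡ 21 (mod 31) since 3·21 = 63 ≡ 1, so λ ≡ 22.
  x = λ² - 8 - 11 = 484 - 19 ≡ 0; y = λ·(8 - 0) - 17 ≡ 4. → (0, 4)
5G: (0, 4) + (11, 21). λ = (21 - 4)/(11 - 0) ≡ 17/11 mod 31. 11⁻¹ ≡ 17 (mod 31), so λ ≡ 10.
  x = λ² - 0 - 11 = 100 - 11 ≡ 27; y = λ·(0 - 27) - 4 ≡ 5. → (27, 5)
6G: (27, 5) + (11, 21). λ = (21 - 5)/(11 - 27) ≡ 16/15 mod 31. 15⁻¹ ≡ 29 (mod 31), so λ ≡ 30.
  x = λ² - 27 - 11 = 900 - 38 ≡ 25; y = λ·(27 - 25) - 5 ≡ 24. → (25, 24)
7G: (25, 24) + (11, 21). λ = (21 - 24)/(11 - 25) ≡ 28/17 mod 31. 17⁻¹ ≡ 11 (mod 31) since 17·11 = 187 ≡ 1, so λ ≡ 29.
  x = λ² - 25 - 11 = 841 - 36 ≡ 30; y = λ·(25 - 30) - 24 ≡ 17. → (30, 17)

(30, 17)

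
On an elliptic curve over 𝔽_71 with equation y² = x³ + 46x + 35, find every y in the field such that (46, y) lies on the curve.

x³ + 46x + 35 = 99487 ≡ 16 (mod 71).
Square roots of 16 mod 71: 4 and 67 (since 4² = 16 ≡ 16).

4, 67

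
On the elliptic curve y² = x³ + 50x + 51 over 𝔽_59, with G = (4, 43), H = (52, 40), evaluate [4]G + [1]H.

First 4G:
Double-and-add on 4 = (100)₂. Start with G = (4, 43) for the leading 1-bit.
double: tangent at (4, 43): λ = (3·4² + 50)/(2·43) ≡ 39/27. 27⁻¹ ≡ 35 (mod 59) since 27·35 = 945 ≡ 1, so λ ≡ 39·35 ≡ 8.
  x = λ² - 4 - 4 = 64 - 8 ≡ 56; y = λ·(4 - 56) - 43 ≡ 13. → (56, 13)
double: tangent at (56, 13): λ = (3·56² + 50)/(2·13) ≡ 18/26. 26⁻¹ ≡ 25 (mod 59), so λ ≡ 18·25 ≡ 37.
  x = λ² - 56 - 56 = 1369 - 112 ≡ 18; y = λ·(56 - 18) - 13 ≡ 36. → (18, 36)
4G = (18, 36).
Finally 4G + H:
(18, 36) + (52, 40). λ = (40 - 36)/(52 - 18) ≡ 4/34 mod 59. 34⁻¹ ≡ 33 (mod 59) since 34·33 = 1122 ≡ 1, so λ ≡ 14.
  x = λ² - 18 - 52 = 196 - 70 ≡ 8; y = λ·(18 - 8) - 36 ≡ 45. → (8, 45)

(8, 45)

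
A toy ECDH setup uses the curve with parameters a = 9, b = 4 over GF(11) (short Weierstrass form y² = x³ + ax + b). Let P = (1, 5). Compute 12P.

(3, 5)

Double-and-add on 12 = (1100)₂. Start with P = (1, 5) for the leading 1-bit.
double: tangent at (1, 5): λ = (3·1² + 9)/(2·5) ≡ 1/10. 10⁻¹ ≡ 10 (mod 11), so λ ≡ 1·10 ≡ 10.
  x = λ² - 1 - 1 = 100 - 2 ≡ 10; y = λ·(1 - 10) - 5 ≡ 4. → (10, 4)
add P: (10, 4) + (1, 5). λ = (5 - 4)/(1 - 10) ≡ 1/2 mod 11. 2⁻¹ ≡ 6 (mod 11) since 2·6 = 12 ≡ 1, so λ ≡ 6.
  x = λ² - 10 - 1 = 36 - 11 ≡ 3; y = λ·(10 - 3) - 4 ≡ 5. → (3, 5)
double: tangent at (3, 5): λ = (3·3² + 9)/(2·5) ≡ 3/10. 10⁻¹ ≡ 10 (mod 11) since 10·10 = 100 ≡ 1, so λ ≡ 3·10 ≡ 8.
  x = λ² - 3 - 3 = 64 - 6 ≡ 3; y = λ·(3 - 3) - 5 ≡ 6. → (3, 6)
double: tangent at (3, 6): λ = (3·3² + 9)/(2·6) ≡ 3/1. 1⁻¹ ≡ 1 (mod 11), so λ ≡ 3·1 ≡ 3.
  x = λ² - 3 - 3 = 9 - 6 ≡ 3; y = λ·(3 - 3) - 6 ≡ 5. → (3, 5)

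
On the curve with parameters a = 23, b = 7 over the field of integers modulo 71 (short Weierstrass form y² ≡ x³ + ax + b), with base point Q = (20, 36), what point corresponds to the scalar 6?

Double-and-add on 6 = (110)₂. Start with Q = (20, 36) for the leading 1-bit.
double: tangent at (20, 36): λ = (3·20² + 23)/(2·36) ≡ 16/1. 1⁻¹ ≡ 1 (mod 71), so λ ≡ 16·1 ≡ 16.
  x = λ² - 20 - 20 = 256 - 40 ≡ 3; y = λ·(20 - 3) - 36 ≡ 23. → (3, 23)
add Q: (3, 23) + (20, 36). λ = (36 - 23)/(20 - 3) ≡ 13/17 mod 71. 17⁻¹ ≡ 46 (mod 71), so λ ≡ 30.
  x = λ² - 3 - 20 = 900 - 23 ≡ 25; y = λ·(3 - 25) - 23 ≡ 27. → (25, 27)
double: tangent at (25, 27): λ = (3·25² + 23)/(2·27) ≡ 52/54. 54⁻¹ ≡ 25 (mod 71), so λ ≡ 52·25 ≡ 22.
  x = λ² - 25 - 25 = 484 - 50 ≡ 8; y = λ·(25 - 8) - 27 ≡ 63. → (8, 63)

(8, 63)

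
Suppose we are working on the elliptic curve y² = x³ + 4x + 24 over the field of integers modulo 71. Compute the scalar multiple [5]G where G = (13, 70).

Double-and-add on 5 = (101)₂. Start with G = (13, 70) for the leading 1-bit.
double: tangent at (13, 70): λ = (3·13² + 4)/(2·70) ≡ 14/69. 69⁻¹ ≡ 35 (mod 71) since 69·35 = 2415 ≡ 1, so λ ≡ 14·35 ≡ 64.
  x = λ² - 13 - 13 = 4096 - 26 ≡ 23; y = λ·(13 - 23) - 70 ≡ 0. → (23, 0)
double: (23, 0) + (23, 0): same x and y₁ ≡ -y₂, so the sum is 𝒪.
add G: 𝒪 + (13, 70) = (13, 70) (identity).

(13, 70)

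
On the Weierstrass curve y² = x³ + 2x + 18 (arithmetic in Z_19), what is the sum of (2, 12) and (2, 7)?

The two points share x = 2 and their y-coordinates satisfy 12 + 7 ≡ 0 (mod 19), so they are inverses. Their sum is ∞.

O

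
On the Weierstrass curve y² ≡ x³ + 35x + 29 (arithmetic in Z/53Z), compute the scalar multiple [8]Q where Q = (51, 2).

(42, 50)

Double-and-add on 8 = (1000)₂. Start with Q = (51, 2) for the leading 1-bit.
double: tangent at (51, 2): λ = (3·51² + 35)/(2·2) ≡ 47/4. 4⁻¹ ≡ 40 (mod 53) since 4·40 = 160 ≡ 1, so λ ≡ 47·40 ≡ 25.
  x = λ² - 51 - 51 = 625 - 102 ≡ 46; y = λ·(51 - 46) - 2 ≡ 17. → (46, 17)
double: tangent at (46, 17): λ = (3·46² + 35)/(2·17) ≡ 23/34. 34⁻¹ ≡ 39 (mod 53) since 34·39 = 1326 ≡ 1, so λ ≡ 23·39 ≡ 49.
  x = λ² - 46 - 46 = 2401 - 92 ≡ 30; y = λ·(46 - 30) - 17 ≡ 25. → (30, 25)
double: tangent at (30, 25): λ = (3·30² + 35)/(2·25) ≡ 32/50. 50⁻¹ ≡ 35 (mod 53) since 50·35 = 1750 ≡ 1, so λ ≡ 32·35 ≡ 7.
  x = λ² - 30 - 30 = 49 - 60 ≡ 42; y = λ·(30 - 42) - 25 ≡ 50. → (42, 50)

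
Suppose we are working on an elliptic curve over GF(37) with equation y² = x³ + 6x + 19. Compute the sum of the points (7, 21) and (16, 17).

(7, 21) + (16, 17). λ = (17 - 21)/(16 - 7) ≡ 33/9 mod 37. 9⁻¹ ≡ 33 (mod 37), so λ ≡ 16.
  x = λ² - 7 - 16 = 256 - 23 ≡ 11; y = λ·(7 - 11) - 21 ≡ 26. → (11, 26)

(11, 26)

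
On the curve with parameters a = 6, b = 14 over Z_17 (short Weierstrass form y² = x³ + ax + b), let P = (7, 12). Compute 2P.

tangent at (7, 12): λ = (3·7² + 6)/(2·12) ≡ 0/7. 7⁻¹ ≡ 5 (mod 17) since 7·5 = 35 ≡ 1, so λ ≡ 0·5 ≡ 0.
  x = λ² - 7 - 7 = 0 - 14 ≡ 3; y = λ·(7 - 3) - 12 ≡ 5. → (3, 5)

(3, 5)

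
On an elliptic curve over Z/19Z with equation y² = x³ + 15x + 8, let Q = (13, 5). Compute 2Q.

(13, 14)

tangent at (13, 5): λ = (3·13² + 15)/(2·5) ≡ 9/10. 10⁻¹ ≡ 2 (mod 19), so λ ≡ 9·2 ≡ 18.
  x = λ² - 13 - 13 = 324 - 26 ≡ 13; y = λ·(13 - 13) - 5 ≡ 14. → (13, 14)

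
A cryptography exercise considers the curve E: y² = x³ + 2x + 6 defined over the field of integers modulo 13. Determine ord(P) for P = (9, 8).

8

2P: tangent at (9, 8): λ = (3·9² + 2)/(2·8) ≡ 11/3. 3⁻¹ ≡ 9 (mod 13), so λ ≡ 11·9 ≡ 8.
  x = λ² - 9 - 9 = 64 - 18 ≡ 7; y = λ·(9 - 7) - 8 ≡ 8. → (7, 8)
3P: (7, 8) + (9, 8). λ = (8 - 8)/(9 - 7) ≡ 0/2 mod 13. 2⁻¹ ≡ 7 (mod 13), so λ ≡ 0.
  x = λ² - 7 - 9 = 0 - 16 ≡ 10; y = λ·(7 - 10) - 8 ≡ 5. → (10, 5)
4P: (10, 5) + (9, 8). λ = (8 - 5)/(9 - 10) ≡ 3/12 mod 13. 12⁻¹ ≡ 12 (mod 13), so λ ≡ 10.
  x = λ² - 10 - 9 = 100 - 19 ≡ 3; y = λ·(10 - 3) - 5 ≡ 0. → (3, 0)
5P: (3, 0) + (9, 8). λ = (8 - 0)/(9 - 3) ≡ 8/6 mod 13. 6⁻¹ ≡ 11 (mod 13), so λ ≡ 10.
  x = λ² - 3 - 9 = 100 - 12 ≡ 10; y = λ·(3 - 10) - 0 ≡ 8. → (10, 8)
6P: (10, 8) + (9, 8). λ = (8 - 8)/(9 - 10) ≡ 0/12 mod 13. 12⁻¹ ≡ 12 (mod 13), so λ ≡ 0.
  x = λ² - 10 - 9 = 0 - 19 ≡ 7; y = λ·(10 - 7) - 8 ≡ 5. → (7, 5)
7P: (7, 5) + (9, 8). λ = (8 - 5)/(9 - 7) ≡ 3/2 mod 13. 2⁻¹ ≡ 7 (mod 13), so λ ≡ 8.
  x = λ² - 7 - 9 = 64 - 16 ≡ 9; y = λ·(7 - 9) - 5 ≡ 5. → (9, 5)
8P: (9, 5) + (9, 8): same x and y₁ ≡ -y₂, so the sum is ∞.
8P = ∞, so the order is 8.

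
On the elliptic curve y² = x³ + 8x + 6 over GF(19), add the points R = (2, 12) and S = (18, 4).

(2, 12) + (18, 4). λ = (4 - 12)/(18 - 2) ≡ 11/16 mod 19. 16⁻¹ ≡ 6 (mod 19), so λ ≡ 9.
  x = λ² - 2 - 18 = 81 - 20 ≡ 4; y = λ·(2 - 4) - 12 ≡ 8. → (4, 8)

(4, 8)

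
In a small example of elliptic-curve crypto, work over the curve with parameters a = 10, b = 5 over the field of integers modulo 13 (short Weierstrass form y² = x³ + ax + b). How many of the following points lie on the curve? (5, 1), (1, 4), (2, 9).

1

(5, 1): 1² ≡ 1, rhs ≡ 11 → off.
(1, 4): 4² ≡ 3, rhs ≡ 3 → on.
(2, 9): 9² ≡ 3, rhs ≡ 7 → off.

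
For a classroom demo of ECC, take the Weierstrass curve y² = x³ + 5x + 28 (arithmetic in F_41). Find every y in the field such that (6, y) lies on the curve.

none

x³ + 5x + 28 = 274 ≡ 28 (mod 41).
28 is a non-residue mod 41; no y exists.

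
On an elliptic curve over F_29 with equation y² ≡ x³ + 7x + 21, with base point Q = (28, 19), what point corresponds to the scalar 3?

(19, 13)

Repeated addition: build up to 3Q.
2Q: tangent at (28, 19): λ = (3·28² + 7)/(2·19) ≡ 10/9. 9⁻¹ ≡ 13 (mod 29), so λ ≡ 10·13 ≡ 14.
  x = λ² - 28 - 28 = 196 - 56 ≡ 24; y = λ·(28 - 24) - 19 ≡ 8. → (24, 8)
3Q: (24, 8) + (28, 19). λ = (19 - 8)/(28 - 24) ≡ 11/4 mod 29. 4⁻¹ ≡ 22 (mod 29) since 4·22 = 88 ≡ 1, so λ ≡ 10.
  x = λ² - 24 - 28 = 100 - 52 ≡ 19; y = λ·(24 - 19) - 8 ≡ 13. → (19, 13)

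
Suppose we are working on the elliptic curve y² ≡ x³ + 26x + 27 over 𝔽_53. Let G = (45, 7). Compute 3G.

(24, 18)

Repeated addition: build up to 3G.
2G: tangent at (45, 7): λ = (3·45² + 26)/(2·7) ≡ 6/14. 14⁻¹ ≡ 19 (mod 53), so λ ≡ 6·19 ≡ 8.
  x = λ² - 45 - 45 = 64 - 90 ≡ 27; y = λ·(45 - 27) - 7 ≡ 31. → (27, 31)
3G: (27, 31) + (45, 7). λ = (7 - 31)/(45 - 27) ≡ 29/18 mod 53. 18⁻¹ ≡ 3 (mod 53), so λ ≡ 34.
  x = λ² - 27 - 45 = 1156 - 72 ≡ 24; y = λ·(27 - 24) - 31 ≡ 18. → (24, 18)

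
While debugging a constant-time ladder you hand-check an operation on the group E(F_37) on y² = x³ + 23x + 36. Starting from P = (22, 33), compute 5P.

Double-and-add on 5 = (101)₂. Start with P = (22, 33) for the leading 1-bit.
double: tangent at (22, 33): λ = (3·22² + 23)/(2·33) ≡ 32/29. 29⁻¹ ≡ 23 (mod 37) since 29·23 = 667 ≡ 1, so λ ≡ 32·23 ≡ 33.
  x = λ² - 22 - 22 = 1089 - 44 ≡ 9; y = λ·(22 - 9) - 33 ≡ 26. → (9, 26)
double: tangent at (9, 26): λ = (3·9² + 23)/(2·26) ≡ 7/15. 15⁻¹ ≡ 5 (mod 37), so λ ≡ 7·5 ≡ 35.
  x = λ² - 9 - 9 = 1225 - 18 ≡ 23; y = λ·(9 - 23) - 26 ≡ 2. → (23, 2)
add P: (23, 2) + (22, 33). λ = (33 - 2)/(22 - 23) ≡ 31/36 mod 37. 36⁻¹ ≡ 36 (mod 37), so λ ≡ 6.
  x = λ² - 23 - 22 = 36 - 45 ≡ 28; y = λ·(23 - 28) - 2 ≡ 5. → (28, 5)

(28, 5)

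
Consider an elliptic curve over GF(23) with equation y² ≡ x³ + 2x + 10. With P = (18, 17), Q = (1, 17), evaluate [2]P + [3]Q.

First 2P:
Repeated addition: build up to 2P.
2P: tangent at (18, 17): λ = (3·18² + 2)/(2·17) ≡ 8/11. 11⁻¹ ≡ 21 (mod 23), so λ ≡ 8·21 ≡ 7.
  x = λ² - 18 - 18 = 49 - 36 ≡ 13; y = λ·(18 - 13) - 17 ≡ 18. → (13, 18)
2P = (13, 18).
Next 3Q:
Repeated addition: build up to 3Q.
2Q: tangent at (1, 17): λ = (3·1² + 2)/(2·17) ≡ 5/11. 11⁻¹ ≡ 21 (mod 23), so λ ≡ 5·21 ≡ 13.
  x = λ² - 1 - 1 = 169 - 2 ≡ 6; y = λ·(1 - 6) - 17 ≡ 10. → (6, 10)
3Q: (6, 10) + (1, 17). λ = (17 - 10)/(1 - 6) ≡ 7/18 mod 23. 18⁻¹ ≡ 9 (mod 23), so λ ≡ 17.
  x = λ² - 6 - 1 = 289 - 7 ≡ 6; y = λ·(6 - 6) - 10 ≡ 13. → (6, 13)
3Q = (6, 13).
Finally 2P + 3Q:
(13, 18) + (6, 13). λ = (13 - 18)/(6 - 13) ≡ 18/16 mod 23. 16⁻¹ ≡ 13 (mod 23), so λ ≡ 4.
  x = λ² - 13 - 6 = 16 - 19 ≡ 20; y = λ·(13 - 20) - 18 ≡ 0. → (20, 0)

(20, 0)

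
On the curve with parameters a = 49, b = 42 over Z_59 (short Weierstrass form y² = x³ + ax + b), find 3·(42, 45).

(7, 16)

Write G = (42, 45).
Repeated addition: build up to 3G.
2G: tangent at (42, 45): λ = (3·42² + 49)/(2·45) ≡ 31/31. 31⁻¹ ≡ 40 (mod 59) since 31·40 = 1240 ≡ 1, so λ ≡ 31·40 ≡ 1.
  x = λ² - 42 - 42 = 1 - 84 ≡ 35; y = λ·(42 - 35) - 45 ≡ 21. → (35, 21)
3G: (35, 21) + (42, 45). λ = (45 - 21)/(42 - 35) ≡ 24/7 mod 59. 7⁻¹ ≡ 17 (mod 59), so λ ≡ 54.
  x = λ² - 35 - 42 = 2916 - 77 ≡ 7; y = λ·(35 - 7) - 21 ≡ 16. → (7, 16)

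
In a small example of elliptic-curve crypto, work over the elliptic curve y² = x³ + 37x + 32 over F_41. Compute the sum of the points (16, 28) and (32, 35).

(16, 28) + (32, 35). λ = (35 - 28)/(32 - 16) ≡ 7/16 mod 41. 16⁻¹ ≡ 18 (mod 41), so λ ≡ 3.
  x = λ² - 16 - 32 = 9 - 48 ≡ 2; y = λ·(16 - 2) - 28 ≡ 14. → (2, 14)

(2, 14)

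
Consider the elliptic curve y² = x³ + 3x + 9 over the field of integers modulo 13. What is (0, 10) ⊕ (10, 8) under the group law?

(2, 6)

(0, 10) + (10, 8). λ = (8 - 10)/(10 - 0) ≡ 11/10 mod 13. 10⁻¹ ≡ 4 (mod 13), so λ ≡ 5.
  x = λ² - 0 - 10 = 25 - 10 ≡ 2; y = λ·(0 - 2) - 10 ≡ 6. → (2, 6)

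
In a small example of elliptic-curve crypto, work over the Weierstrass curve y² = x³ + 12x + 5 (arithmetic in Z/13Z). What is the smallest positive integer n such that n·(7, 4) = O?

2P: tangent at (7, 4): λ = (3·7² + 12)/(2·4) ≡ 3/8. 8⁻¹ ≡ 5 (mod 13) since 8·5 = 40 ≡ 1, so λ ≡ 3·5 ≡ 2.
  x = λ² - 7 - 7 = 4 - 14 ≡ 3; y = λ·(7 - 3) - 4 ≡ 4. → (3, 4)
3P: (3, 4) + (7, 4). λ = (4 - 4)/(7 - 3) ≡ 0/4 mod 13. 4⁻¹ ≡ 10 (mod 13), so λ ≡ 0.
  x = λ² - 3 - 7 = 0 - 10 ≡ 3; y = λ·(3 - 3) - 4 ≡ 9. → (3, 9)
4P: (3, 9) + (7, 4). λ = (4 - 9)/(7 - 3) ≡ 8/4 mod 13. 4⁻¹ ≡ 10 (mod 13) since 4·10 = 40 ≡ 1, so λ ≡ 2.
  x = λ² - 3 - 7 = 4 - 10 ≡ 7; y = λ·(3 - 7) - 9 ≡ 9. → (7, 9)
5P: (7, 9) + (7, 4): same x and y₁ ≡ -y₂, so the sum is O.
5P = O, so the order is 5.

5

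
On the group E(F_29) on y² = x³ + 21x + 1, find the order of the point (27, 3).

3

2P: tangent at (27, 3): λ = (3·27² + 21)/(2·3) ≡ 4/6. 6⁻¹ ≡ 5 (mod 29), so λ ≡ 4·5 ≡ 20.
  x = λ² - 27 - 27 = 400 - 54 ≡ 27; y = λ·(27 - 27) - 3 ≡ 26. → (27, 26)
3P: (27, 26) + (27, 3): same x and y₁ ≡ -y₂, so the sum is O.
3P = O, so the order is 3.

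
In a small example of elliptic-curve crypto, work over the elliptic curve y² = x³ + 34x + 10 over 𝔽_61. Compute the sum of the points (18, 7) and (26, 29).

(18, 7) + (26, 29). λ = (29 - 7)/(26 - 18) ≡ 22/8 mod 61. 8⁻¹ ≡ 23 (mod 61), so λ ≡ 18.
  x = λ² - 18 - 26 = 324 - 44 ≡ 36; y = λ·(18 - 36) - 7 ≡ 35. → (36, 35)

(36, 35)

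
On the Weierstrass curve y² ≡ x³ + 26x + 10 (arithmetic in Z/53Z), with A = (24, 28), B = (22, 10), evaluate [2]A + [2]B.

(52, 6)

First 2A:
Repeated addition: build up to 2A.
2A: tangent at (24, 28): λ = (3·24² + 26)/(2·28) ≡ 5/3. 3⁻¹ ≡ 18 (mod 53) since 3·18 = 54 ≡ 1, so λ ≡ 5·18 ≡ 37.
  x = λ² - 24 - 24 = 1369 - 48 ≡ 49; y = λ·(24 - 49) - 28 ≡ 1. → (49, 1)
2A = (49, 1).
Next 2B:
Repeated addition: build up to 2B.
2B: tangent at (22, 10): λ = (3·22² + 26)/(2·10) ≡ 47/20. 20⁻¹ ≡ 8 (mod 53) since 20·8 = 160 ≡ 1, so λ ≡ 47·8 ≡ 5.
  x = λ² - 22 - 22 = 25 - 44 ≡ 34; y = λ·(22 - 34) - 10 ≡ 36. → (34, 36)
2B = (34, 36).
Finally 2A + 2B:
(49, 1) + (34, 36). λ = (36 - 1)/(34 - 49) ≡ 35/38 mod 53. 38⁻¹ ≡ 7 (mod 53), so λ ≡ 33.
  x = λ² - 49 - 34 = 1089 - 83 ≡ 52; y = λ·(49 - 52) - 1 ≡ 6. → (52, 6)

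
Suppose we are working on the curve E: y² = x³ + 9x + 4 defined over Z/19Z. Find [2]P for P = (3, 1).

(14, 10)

tangent at (3, 1): λ = (3·3² + 9)/(2·1) ≡ 17/2. 2⁻¹ ≡ 10 (mod 19), so λ ≡ 17·10 ≡ 18.
  x = λ² - 3 - 3 = 324 - 6 ≡ 14; y = λ·(3 - 14) - 1 ≡ 10. → (14, 10)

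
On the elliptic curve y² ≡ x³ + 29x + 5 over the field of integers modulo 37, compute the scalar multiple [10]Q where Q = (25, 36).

(20, 1)

Repeated addition: build up to 10Q.
2Q: tangent at (25, 36): λ = (3·25² + 29)/(2·36) ≡ 17/35. 35⁻¹ ≡ 18 (mod 37), so λ ≡ 17·18 ≡ 10.
  x = λ² - 25 - 25 = 100 - 50 ≡ 13; y = λ·(25 - 13) - 36 ≡ 10. → (13, 10)
3Q: (13, 10) + (25, 36). λ = (36 - 10)/(25 - 13) ≡ 26/12 mod 37. 12⁻¹ ≡ 34 (mod 37) since 12·34 = 408 ≡ 1, so λ ≡ 33.
  x = λ² - 13 - 25 = 1089 - 38 ≡ 15; y = λ·(13 - 15) - 10 ≡ 35. → (15, 35)
4Q: (15, 35) + (25, 36). λ = (36 - 35)/(25 - 15) ≡ 1/10 mod 37. 10⁻¹ ≡ 26 (mod 37), so λ ≡ 26.
  x = λ² - 15 - 25 = 676 - 40 ≡ 7; y = λ·(15 - 7) - 35 ≡ 25. → (7, 25)
5Q: (7, 25) + (25, 36). λ = (36 - 25)/(25 - 7) ≡ 11/18 mod 37. 18⁻¹ ≡ 35 (mod 37) since 18·35 = 630 ≡ 1, so λ ≡ 15.
  x = λ² - 7 - 25 = 225 - 32 ≡ 8; y = λ·(7 - 8) - 25 ≡ 34. → (8, 34)
6Q: (8, 34) + (25, 36). λ = (36 - 34)/(25 - 8) ≡ 2/17 mod 37. 17⁻¹ ≡ 24 (mod 37), so λ ≡ 11.
  x = λ² - 8 - 25 = 121 - 33 ≡ 14; y = λ·(8 - 14) - 34 ≡ 11. → (14, 11)
7Q: (14, 11) + (25, 36). λ = (36 - 11)/(25 - 14) ≡ 25/11 mod 37. 11⁻¹ ≡ 27 (mod 37), so λ ≡ 9.
  x = λ² - 14 - 25 = 81 - 39 ≡ 5; y = λ·(14 - 5) - 11 ≡ 33. → (5, 33)
8Q: (5, 33) + (25, 36). λ = (36 - 33)/(25 - 5) ≡ 3/20 mod 37. 20⁻¹ ≡ 13 (mod 37), so λ ≡ 2.
  x = λ² - 5 - 25 = 4 - 30 ≡ 11; y = λ·(5 - 11) - 33 ≡ 29. → (11, 29)
9Q: (11, 29) + (25, 36). λ = (36 - 29)/(25 - 11) ≡ 7/14 mod 37. 14⁻¹ ≡ 8 (mod 37), so λ ≡ 19.
  x = λ² - 11 - 25 = 361 - 36 ≡ 29; y = λ·(11 - 29) - 29 ≡ 36. → (29, 36)
10Q: (29, 36) + (25, 36). λ = (36 - 36)/(25 - 29) ≡ 0/33 mod 37. 33⁻¹ ≡ 9 (mod 37), so λ ≡ 0.
  x = λ² - 29 - 25 = 0 - 54 ≡ 20; y = λ·(29 - 20) - 36 ≡ 1. → (20, 1)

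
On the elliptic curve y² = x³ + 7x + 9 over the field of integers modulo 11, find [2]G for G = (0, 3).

(9, 3)

tangent at (0, 3): λ = (3·0² + 7)/(2·3) ≡ 7/6. 6⁻¹ ≡ 2 (mod 11), so λ ≡ 7·2 ≡ 3.
  x = λ² - 0 - 0 = 9 - 0 ≡ 9; y = λ·(0 - 9) - 3 ≡ 3. → (9, 3)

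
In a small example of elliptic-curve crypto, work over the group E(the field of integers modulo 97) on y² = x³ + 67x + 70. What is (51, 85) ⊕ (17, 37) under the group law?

(51, 85) + (17, 37). λ = (37 - 85)/(17 - 51) ≡ 49/63 mod 97. 63⁻¹ ≡ 77 (mod 97) since 63·77 = 4851 ≡ 1, so λ ≡ 87.
  x = λ² - 51 - 17 = 7569 - 68 ≡ 32; y = λ·(51 - 32) - 85 ≡ 16. → (32, 16)

(32, 16)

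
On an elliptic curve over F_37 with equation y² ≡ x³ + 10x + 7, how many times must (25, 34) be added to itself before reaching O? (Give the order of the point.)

11

2P: tangent at (25, 34): λ = (3·25² + 10)/(2·34) ≡ 35/31. 31⁻¹ ≡ 6 (mod 37), so λ ≡ 35·6 ≡ 25.
  x = λ² - 25 - 25 = 625 - 50 ≡ 20; y = λ·(25 - 20) - 34 ≡ 17. → (20, 17)
3P: (20, 17) + (25, 34). λ = (34 - 17)/(25 - 20) ≡ 17/5 mod 37. 5⁻¹ ≡ 15 (mod 37) since 5·15 = 75 ≡ 1, so λ ≡ 33.
  x = λ² - 20 - 25 = 1089 - 45 ≡ 8; y = λ·(20 - 8) - 17 ≡ 9. → (8, 9)
4P: (8, 9) + (25, 34). λ = (34 - 9)/(25 - 8) ≡ 25/17 mod 37. 17⁻¹ ≡ 24 (mod 37), so λ ≡ 8.
  x = λ² - 8 - 25 = 64 - 33 ≡ 31; y = λ·(8 - 31) - 9 ≡ 29. → (31, 29)
5P: (31, 29) + (25, 34). λ = (34 - 29)/(25 - 31) ≡ 5/31 mod 37. 31⁻¹ ≡ 6 (mod 37), so λ ≡ 30.
  x = λ² - 31 - 25 = 900 - 56 ≡ 30; y = λ·(31 - 30) - 29 ≡ 1. → (30, 1)
6P: (30, 1) + (25, 34). λ = (34 - 1)/(25 - 30) ≡ 33/32 mod 37. 32⁻¹ ≡ 22 (mod 37) since 32·22 = 704 ≡ 1, so λ ≡ 23.
  x = λ² - 30 - 25 = 529 - 55 ≡ 30; y = λ·(30 - 30) - 1 ≡ 36. → (30, 36)
7P: (30, 36) + (25, 34). λ = (34 - 36)/(25 - 30) ≡ 35/32 mod 37. 32⁻¹ ≡ 22 (mod 37), so λ ≡ 30.
  x = λ² - 30 - 25 = 900 - 55 ≡ 31; y = λ·(30 - 31) - 36 ≡ 8. → (31, 8)
8P: (31, 8) + (25, 34). λ = (34 - 8)/(25 - 31) ≡ 26/31 mod 37. 31⁻¹ ≡ 6 (mod 37), so λ ≡ 8.
  x = λ² - 31 - 25 = 64 - 56 ≡ 8; y = λ·(31 - 8) - 8 ≡ 28. → (8, 28)
9P: (8, 28) + (25, 34). λ = (34 - 28)/(25 - 8) ≡ 6/17 mod 37. 17⁻¹ ≡ 24 (mod 37), so λ ≡ 33.
  x = λ² - 8 - 25 = 1089 - 33 ≡ 20; y = λ·(8 - 20) - 28 ≡ 20. → (20, 20)
10P: (20, 20) + (25, 34). λ = (34 - 20)/(25 - 20) ≡ 14/5 mod 37. 5⁻¹ ≡ 15 (mod 37), so λ ≡ 25.
  x = λ² - 20 - 25 = 625 - 45 ≡ 25; y = λ·(20 - 25) - 20 ≡ 3. → (25, 3)
11P: (25, 3) + (25, 34): same x and y₁ ≡ -y₂, so the sum is O.
11P = O, so the order is 11.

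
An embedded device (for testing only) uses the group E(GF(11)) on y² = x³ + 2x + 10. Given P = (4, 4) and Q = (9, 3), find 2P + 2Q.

First 2P:
Repeated addition: build up to 2P.
2P: tangent at (4, 4): λ = (3·4² + 2)/(2·4) ≡ 6/8. 8⁻¹ ≡ 7 (mod 11), so λ ≡ 6·7 ≡ 9.
  x = λ² - 4 - 4 = 81 - 8 ≡ 7; y = λ·(4 - 7) - 4 ≡ 2. → (7, 2)
2P = (7, 2).
Next 2Q:
Repeated addition: build up to 2Q.
2Q: tangent at (9, 3): λ = (3·9² + 2)/(2·3) ≡ 3/6. 6⁻¹ ≡ 2 (mod 11), so λ ≡ 3·2 ≡ 6.
  x = λ² - 9 - 9 = 36 - 18 ≡ 7; y = λ·(9 - 7) - 3 ≡ 9. → (7, 9)
2Q = (7, 9).
Finally 2P + 2Q:
(7, 2) + (7, 9): same x and y₁ ≡ -y₂, so the sum is ∞.

O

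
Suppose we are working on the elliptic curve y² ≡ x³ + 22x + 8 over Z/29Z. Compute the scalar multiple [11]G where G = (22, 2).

(8, 0)

Repeated addition: build up to 11G.
2G: tangent at (22, 2): λ = (3·22² + 22)/(2·2) ≡ 24/4. 4⁻¹ ≡ 22 (mod 29) since 4·22 = 88 ≡ 1, so λ ≡ 24·22 ≡ 6.
  x = λ² - 22 - 22 = 36 - 44 ≡ 21; y = λ·(22 - 21) - 2 ≡ 4. → (21, 4)
3G: (21, 4) + (22, 2). λ = (2 - 4)/(22 - 21) ≡ 27/1 mod 29. 1⁻¹ ≡ 1 (mod 29) since 1·1 = 1 ≡ 1, so λ ≡ 27.
  x = λ² - 21 - 22 = 729 - 43 ≡ 19; y = λ·(21 - 19) - 4 ≡ 21. → (19, 21)
4G: (19, 21) + (22, 2). λ = (2 - 21)/(22 - 19) ≡ 10/3 mod 29. 3⁻¹ ≡ 10 (mod 29), so λ ≡ 13.
  x = λ² - 19 - 22 = 169 - 41 ≡ 12; y = λ·(19 - 12) - 21 ≡ 12. → (12, 12)
5G: (12, 12) + (22, 2). λ = (2 - 12)/(22 - 12) ≡ 19/10 mod 29. 10⁻¹ ≡ 3 (mod 29), so λ ≡ 28.
  x = λ² - 12 - 22 = 784 - 34 ≡ 25; y = λ·(12 - 25) - 12 ≡ 1. → (25, 1)
6G: (25, 1) + (22, 2). λ = (2 - 1)/(22 - 25) ≡ 1/26 mod 29. 26⁻¹ ≡ 19 (mod 29), so λ ≡ 19.
  x = λ² - 25 - 22 = 361 - 47 ≡ 24; y = λ·(25 - 24) - 1 ≡ 18. → (24, 18)
7G: (24, 18) + (22, 2). λ = (2 - 18)/(22 - 24) ≡ 13/27 mod 29. 27⁻¹ ≡ 14 (mod 29), so λ ≡ 8.
  x = λ² - 24 - 22 = 64 - 46 ≡ 18; y = λ·(24 - 18) - 18 ≡ 1. → (18, 1)
8G: (18, 1) + (22, 2). λ = (2 - 1)/(22 - 18) ≡ 1/4 mod 29. 4⁻¹ ≡ 22 (mod 29) since 4·22 = 88 ≡ 1, so λ ≡ 22.
  x = λ² - 18 - 22 = 484 - 40 ≡ 9; y = λ·(18 - 9) - 1 ≡ 23. → (9, 23)
9G: (9, 23) + (22, 2). λ = (2 - 23)/(22 - 9) ≡ 8/13 mod 29. 13⁻¹ ≡ 9 (mod 29), so λ ≡ 14.
  x = λ² - 9 - 22 = 196 - 31 ≡ 20; y = λ·(9 - 20) - 23 ≡ 26. → (20, 26)
10G: (20, 26) + (22, 2). λ = (2 - 26)/(22 - 20) ≡ 5/2 mod 29. 2⁻¹ ≡ 15 (mod 29), so λ ≡ 17.
  x = λ² - 20 - 22 = 289 - 42 ≡ 15; y = λ·(20 - 15) - 26 ≡ 1. → (15, 1)
11G: (15, 1) + (22, 2). λ = (2 - 1)/(22 - 15) ≡ 1/7 mod 29. 7⁻¹ ≡ 25 (mod 29) since 7·25 = 175 ≡ 1, so λ ≡ 25.
  x = λ² - 15 - 22 = 625 - 37 ≡ 8; y = λ·(15 - 8) - 1 ≡ 0. → (8, 0)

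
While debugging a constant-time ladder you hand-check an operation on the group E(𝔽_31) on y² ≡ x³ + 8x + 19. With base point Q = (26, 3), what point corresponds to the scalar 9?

(23, 1)

Double-and-add on 9 = (1001)₂. Start with Q = (26, 3) for the leading 1-bit.
double: tangent at (26, 3): λ = (3·26² + 8)/(2·3) ≡ 21/6. 6⁻¹ ≡ 26 (mod 31) since 6·26 = 156 ≡ 1, so λ ≡ 21·26 ≡ 19.
  x = λ² - 26 - 26 = 361 - 52 ≡ 30; y = λ·(26 - 30) - 3 ≡ 14. → (30, 14)
double: tangent at (30, 14): λ = (3·30² + 8)/(2·14) ≡ 11/28. 28⁻¹ ≡ 10 (mod 31), so λ ≡ 11·10 ≡ 17.
  x = λ² - 30 - 30 = 289 - 60 ≡ 12; y = λ·(30 - 12) - 14 ≡ 13. → (12, 13)
double: tangent at (12, 13): λ = (3·12² + 8)/(2·13) ≡ 6/26. 26⁻¹ ≡ 6 (mod 31), so λ ≡ 6·6 ≡ 5.
  x = λ² - 12 - 12 = 25 - 24 ≡ 1; y = λ·(12 - 1) - 13 ≡ 11. → (1, 11)
add Q: (1, 11) + (26, 3). λ = (3 - 11)/(26 - 1) ≡ 23/25 mod 31. 25⁻¹ ≡ 5 (mod 31), so λ ≡ 22.
  x = λ² - 1 - 26 = 484 - 27 ≡ 23; y = λ·(1 - 23) - 11 ≡ 1. → (23, 1)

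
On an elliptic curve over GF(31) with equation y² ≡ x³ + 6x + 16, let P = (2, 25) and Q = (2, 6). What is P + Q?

The two points share x = 2 and their y-coordinates satisfy 25 + 6 ≡ 0 (mod 31), so they are inverses. Their sum is 𝒪.

O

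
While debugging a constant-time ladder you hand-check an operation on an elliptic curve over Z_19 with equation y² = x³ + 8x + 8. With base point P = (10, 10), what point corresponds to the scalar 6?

(9, 7)

Repeated addition: build up to 6P.
2P: tangent at (10, 10): λ = (3·10² + 8)/(2·10) ≡ 4/1. 1⁻¹ ≡ 1 (mod 19), so λ ≡ 4·1 ≡ 4.
  x = λ² - 10 - 10 = 16 - 20 ≡ 15; y = λ·(10 - 15) - 10 ≡ 8. → (15, 8)
3P: (15, 8) + (10, 10). λ = (10 - 8)/(10 - 15) ≡ 2/14 mod 19. 14⁻¹ ≡ 15 (mod 19) since 14·15 = 210 ≡ 1, so λ ≡ 11.
  x = λ² - 15 - 10 = 121 - 25 ≡ 1; y = λ·(15 - 1) - 8 ≡ 13. → (1, 13)
4P: (1, 13) + (10, 10). λ = (10 - 13)/(10 - 1) ≡ 16/9 mod 19. 9⁻¹ ≡ 17 (mod 19) since 9·17 = 153 ≡ 1, so λ ≡ 6.
  x = λ² - 1 - 10 = 36 - 11 ≡ 6; y = λ·(1 - 6) - 13 ≡ 14. → (6, 14)
5P: (6, 14) + (10, 10). λ = (10 - 14)/(10 - 6) ≡ 15/4 mod 19. 4⁻¹ ≡ 5 (mod 19), so λ ≡ 18.
  x = λ² - 6 - 10 = 324 - 16 ≡ 4; y = λ·(6 - 4) - 14 ≡ 3. → (4, 3)
6P: (4, 3) + (10, 10). λ = (10 - 3)/(10 - 4) ≡ 7/6 mod 19. 6⁻¹ ≡ 16 (mod 19) since 6·16 = 96 ≡ 1, so λ ≡ 17.
  x = λ² - 4 - 10 = 289 - 14 ≡ 9; y = λ·(4 - 9) - 3 ≡ 7. → (9, 7)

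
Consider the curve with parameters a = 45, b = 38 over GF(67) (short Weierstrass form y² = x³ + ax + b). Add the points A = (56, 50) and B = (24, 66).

(4, 58)

(56, 50) + (24, 66). λ = (66 - 50)/(24 - 56) ≡ 16/35 mod 67. 35⁻¹ ≡ 23 (mod 67) since 35·23 = 805 ≡ 1, so λ ≡ 33.
  x = λ² - 56 - 24 = 1089 - 80 ≡ 4; y = λ·(56 - 4) - 50 ≡ 58. → (4, 58)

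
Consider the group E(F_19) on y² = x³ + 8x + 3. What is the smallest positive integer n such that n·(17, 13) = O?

12

2P: tangent at (17, 13): λ = (3·17² + 8)/(2·13) ≡ 1/7. 7⁻¹ ≡ 11 (mod 19), so λ ≡ 1·11 ≡ 11.
  x = λ² - 17 - 17 = 121 - 34 ≡ 11; y = λ·(17 - 11) - 13 ≡ 15. → (11, 15)
3P: (11, 15) + (17, 13). λ = (13 - 15)/(17 - 11) ≡ 17/6 mod 19. 6⁻¹ ≡ 16 (mod 19) since 6·16 = 96 ≡ 1, so λ ≡ 6.
  x = λ² - 11 - 17 = 36 - 28 ≡ 8; y = λ·(11 - 8) - 15 ≡ 3. → (8, 3)
4P: (8, 3) + (17, 13). λ = (13 - 3)/(17 - 8) ≡ 10/9 mod 19. 9⁻¹ ≡ 17 (mod 19), so λ ≡ 18.
  x = λ² - 8 - 17 = 324 - 25 ≡ 14; y = λ·(8 - 14) - 3 ≡ 3. → (14, 3)
5P: (14, 3) + (17, 13). λ = (13 - 3)/(17 - 14) ≡ 10/3 mod 19. 3⁻¹ ≡ 13 (mod 19), so λ ≡ 16.
  x = λ² - 14 - 17 = 256 - 31 ≡ 16; y = λ·(14 - 16) - 3 ≡ 3. → (16, 3)
6P: (16, 3) + (17, 13). λ = (13 - 3)/(17 - 16) ≡ 10/1 mod 19. 1⁻¹ ≡ 1 (mod 19), so λ ≡ 10.
  x = λ² - 16 - 17 = 100 - 33 ≡ 10; y = λ·(16 - 10) - 3 ≡ 0. → (10, 0)
7P: (10, 0) + (17, 13). λ = (13 - 0)/(17 - 10) ≡ 13/7 mod 19. 7⁻¹ ≡ 11 (mod 19), so λ ≡ 10.
  x = λ² - 10 - 17 = 100 - 27 ≡ 16; y = λ·(10 - 16) - 0 ≡ 16. → (16, 16)
8P: (16, 16) + (17, 13). λ = (13 - 16)/(17 - 16) ≡ 16/1 mod 19. 1⁻¹ ≡ 1 (mod 19), so λ ≡ 16.
  x = λ² - 16 - 17 = 256 - 33 ≡ 14; y = λ·(16 - 14) - 16 ≡ 16. → (14, 16)
9P: (14, 16) + (17, 13). λ = (13 - 16)/(17 - 14) ≡ 16/3 mod 19. 3⁻¹ ≡ 13 (mod 19), so λ ≡ 18.
  x = λ² - 14 - 17 = 324 - 31 ≡ 8; y = λ·(14 - 8) - 16 ≡ 16. → (8, 16)
10P: (8, 16) + (17, 13). λ = (13 - 16)/(17 - 8) ≡ 16/9 mod 19. 9⁻¹ ≡ 17 (mod 19), so λ ≡ 6.
  x = λ² - 8 - 17 = 36 - 25 ≡ 11; y = λ·(8 - 11) - 16 ≡ 4. → (11, 4)
11P: (11, 4) + (17, 13). λ = (13 - 4)/(17 - 11) ≡ 9/6 mod 19. 6⁻¹ ≡ 16 (mod 19) since 6·16 = 96 ≡ 1, so λ ≡ 11.
  x = λ² - 11 - 17 = 121 - 28 ≡ 17; y = λ·(11 - 17) - 4 ≡ 6. → (17, 6)
12P: (17, 6) + (17, 13): same x and y₁ ≡ -y₂, so the sum is O.
12P = O, so the order is 12.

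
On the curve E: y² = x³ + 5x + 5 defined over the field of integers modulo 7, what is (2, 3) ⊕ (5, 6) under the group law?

(2, 3) + (5, 6). λ = (6 - 3)/(5 - 2) ≡ 3/3 mod 7. 3⁻¹ ≡ 5 (mod 7) since 3·5 = 15 ≡ 1, so λ ≡ 1.
  x = λ² - 2 - 5 = 1 - 7 ≡ 1; y = λ·(2 - 1) - 3 ≡ 5. → (1, 5)

(1, 5)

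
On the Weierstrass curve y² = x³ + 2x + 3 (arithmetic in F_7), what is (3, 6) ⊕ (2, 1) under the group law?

(3, 6) + (2, 1). λ = (1 - 6)/(2 - 3) ≡ 2/6 mod 7. 6⁻¹ ≡ 6 (mod 7) since 6·6 = 36 ≡ 1, so λ ≡ 5.
  x = λ² - 3 - 2 = 25 - 5 ≡ 6; y = λ·(3 - 6) - 6 ≡ 0. → (6, 0)

(6, 0)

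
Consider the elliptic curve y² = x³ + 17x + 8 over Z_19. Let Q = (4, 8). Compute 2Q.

(16, 5)

tangent at (4, 8): λ = (3·4² + 17)/(2·8) ≡ 8/16. 16⁻¹ ≡ 6 (mod 19), so λ ≡ 8·6 ≡ 10.
  x = λ² - 4 - 4 = 100 - 8 ≡ 16; y = λ·(4 - 16) - 8 ≡ 5. → (16, 5)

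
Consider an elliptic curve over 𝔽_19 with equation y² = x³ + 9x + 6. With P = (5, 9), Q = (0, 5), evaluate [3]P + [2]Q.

(8, 18)

First 3P:
Repeated addition: build up to 3P.
2P: tangent at (5, 9): λ = (3·5² + 9)/(2·9) ≡ 8/18. 18⁻¹ ≡ 18 (mod 19) since 18·18 = 324 ≡ 1, so λ ≡ 8·18 ≡ 11.
  x = λ² - 5 - 5 = 121 - 10 ≡ 16; y = λ·(5 - 16) - 9 ≡ 3. → (16, 3)
3P: (16, 3) + (5, 9). λ = (9 - 3)/(5 - 16) ≡ 6/8 mod 19. 8⁻¹ ≡ 12 (mod 19), so λ ≡ 15.
  x = λ² - 16 - 5 = 225 - 21 ≡ 14; y = λ·(16 - 14) - 3 ≡ 8. → (14, 8)
3P = (14, 8).
Next 2Q:
Repeated addition: build up to 2Q.
2Q: tangent at (0, 5): λ = (3·0² + 9)/(2·5) ≡ 9/10. 10⁻¹ ≡ 2 (mod 19), so λ ≡ 9·2 ≡ 18.
  x = λ² - 0 - 0 = 324 - 0 ≡ 1; y = λ·(0 - 1) - 5 ≡ 15. → (1, 15)
2Q = (1, 15).
Finally 3P + 2Q:
(14, 8) + (1, 15). λ = (15 - 8)/(1 - 14) ≡ 7/6 mod 19. 6⁻¹ ≡ 16 (mod 19) since 6·16 = 96 ≡ 1, so λ ≡ 17.
  x = λ² - 14 - 1 = 289 - 15 ≡ 8; y = λ·(14 - 8) - 8 ≡ 18. → (8, 18)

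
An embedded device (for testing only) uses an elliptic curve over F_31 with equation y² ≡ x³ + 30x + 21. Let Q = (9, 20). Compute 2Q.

tangent at (9, 20): λ = (3·9² + 30)/(2·20) ≡ 25/9. 9⁻¹ ≡ 7 (mod 31) since 9·7 = 63 ≡ 1, so λ ≡ 25·7 ≡ 20.
  x = λ² - 9 - 9 = 400 - 18 ≡ 10; y = λ·(9 - 10) - 20 ≡ 22. → (10, 22)

(10, 22)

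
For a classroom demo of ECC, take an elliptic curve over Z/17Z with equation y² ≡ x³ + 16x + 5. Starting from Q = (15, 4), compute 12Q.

(13, 9)

Double-and-add on 12 = (1100)₂. Start with Q = (15, 4) for the leading 1-bit.
double: tangent at (15, 4): λ = (3·15² + 16)/(2·4) ≡ 11/8. 8⁻¹ ≡ 15 (mod 17), so λ ≡ 11·15 ≡ 12.
  x = λ² - 15 - 15 = 144 - 30 ≡ 12; y = λ·(15 - 12) - 4 ≡ 15. → (12, 15)
add Q: (12, 15) + (15, 4). λ = (4 - 15)/(15 - 12) ≡ 6/3 mod 17. 3⁻¹ ≡ 6 (mod 17) since 3·6 = 18 ≡ 1, so λ ≡ 2.
  x = λ² - 12 - 15 = 4 - 27 ≡ 11; y = λ·(12 - 11) - 15 ≡ 4. → (11, 4)
double: tangent at (11, 4): λ = (3·11² + 16)/(2·4) ≡ 5/8. 8⁻¹ ≡ 15 (mod 17), so λ ≡ 5·15 ≡ 7.
  x = λ² - 11 - 11 = 49 - 22 ≡ 10; y = λ·(11 - 10) - 4 ≡ 3. → (10, 3)
double: tangent at (10, 3): λ = (3·10² + 16)/(2·3) ≡ 10/6. 6⁻¹ ≡ 3 (mod 17), so λ ≡ 10·3 ≡ 13.
  x = λ² - 10 - 10 = 169 - 20 ≡ 13; y = λ·(10 - 13) - 3 ≡ 9. → (13, 9)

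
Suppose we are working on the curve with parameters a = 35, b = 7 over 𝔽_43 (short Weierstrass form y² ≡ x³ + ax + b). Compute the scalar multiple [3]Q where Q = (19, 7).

(20, 35)

Repeated addition: build up to 3Q.
2Q: tangent at (19, 7): λ = (3·19² + 35)/(2·7) ≡ 0/14. 14⁻¹ ≡ 40 (mod 43), so λ ≡ 0·40 ≡ 0.
  x = λ² - 19 - 19 = 0 - 38 ≡ 5; y = λ·(19 - 5) - 7 ≡ 36. → (5, 36)
3Q: (5, 36) + (19, 7). λ = (7 - 36)/(19 - 5) ≡ 14/14 mod 43. 14⁻¹ ≡ 40 (mod 43) since 14·40 = 560 ≡ 1, so λ ≡ 1.
  x = λ² - 5 - 19 = 1 - 24 ≡ 20; y = λ·(5 - 20) - 36 ≡ 35. → (20, 35)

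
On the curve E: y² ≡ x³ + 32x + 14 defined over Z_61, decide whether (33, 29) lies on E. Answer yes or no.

y² = 29² ≡ 48; x³ + 32x + 14 = 37007 ≡ 41 (mod 61). 48 ≠ 41.

no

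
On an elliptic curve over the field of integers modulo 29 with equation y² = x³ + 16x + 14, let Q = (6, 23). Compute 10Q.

(7, 11)

Double-and-add on 10 = (1010)₂. Start with Q = (6, 23) for the leading 1-bit.
double: tangent at (6, 23): λ = (3·6² + 16)/(2·23) ≡ 8/17. 17⁻¹ ≡ 12 (mod 29), so λ ≡ 8·12 ≡ 9.
  x = λ² - 6 - 6 = 81 - 12 ≡ 11; y = λ·(6 - 11) - 23 ≡ 19. → (11, 19)
double: tangent at (11, 19): λ = (3·11² + 16)/(2·19) ≡ 2/9. 9⁻¹ ≡ 13 (mod 29), so λ ≡ 2·13 ≡ 26.
  x = λ² - 11 - 11 = 676 - 22 ≡ 16; y = λ·(11 - 16) - 19 ≡ 25. → (16, 25)
add Q: (16, 25) + (6, 23). λ = (23 - 25)/(6 - 16) ≡ 27/19 mod 29. 19⁻¹ ≡ 26 (mod 29) since 19·26 = 494 ≡ 1, so λ ≡ 6.
  x = λ² - 16 - 6 = 36 - 22 ≡ 14; y = λ·(16 - 14) - 25 ≡ 16. → (14, 16)
double: tangent at (14, 16): λ = (3·14² + 16)/(2·16) ≡ 24/3. 3⁻¹ ≡ 10 (mod 29), so λ ≡ 24·10 ≡ 8.
  x = λ² - 14 - 14 = 64 - 28 ≡ 7; y = λ·(14 - 7) - 16 ≡ 11. → (7, 11)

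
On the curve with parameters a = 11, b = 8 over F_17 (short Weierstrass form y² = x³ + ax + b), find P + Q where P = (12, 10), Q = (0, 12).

(14, 13)

(12, 10) + (0, 12). λ = (12 - 10)/(0 - 12) ≡ 2/5 mod 17. 5⁻¹ ≡ 7 (mod 17), so λ ≡ 14.
  x = λ² - 12 - 0 = 196 - 12 ≡ 14; y = λ·(12 - 14) - 10 ≡ 13. → (14, 13)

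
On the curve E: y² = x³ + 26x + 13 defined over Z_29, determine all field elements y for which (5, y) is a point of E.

x³ + 26x + 13 = 268 ≡ 7 (mod 29).
Square roots of 7 mod 29: 6 and 23 (since 6² = 36 ≡ 7).

6, 23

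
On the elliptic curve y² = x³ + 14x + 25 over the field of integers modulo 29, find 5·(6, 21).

Write Q = (6, 21).
Double-and-add on 5 = (101)₂. Start with Q = (6, 21) for the leading 1-bit.
double: tangent at (6, 21): λ = (3·6² + 14)/(2·21) ≡ 6/13. 13⁻¹ ≡ 9 (mod 29) since 13·9 = 117 ≡ 1, so λ ≡ 6·9 ≡ 25.
  x = λ² - 6 - 6 = 625 - 12 ≡ 4; y = λ·(6 - 4) - 21 ≡ 0. → (4, 0)
double: (4, 0) + (4, 0): same x and y₁ ≡ -y₂, so the sum is the point at infinity.
add Q: the point at infinity + (6, 21) = (6, 21) (identity).

(6, 21)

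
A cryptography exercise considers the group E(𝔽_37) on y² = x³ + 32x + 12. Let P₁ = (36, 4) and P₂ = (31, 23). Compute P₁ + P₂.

(36, 4) + (31, 23). λ = (23 - 4)/(31 - 36) ≡ 19/32 mod 37. 32⁻¹ ≡ 22 (mod 37), so λ ≡ 11.
  x = λ² - 36 - 31 = 121 - 67 ≡ 17; y = λ·(36 - 17) - 4 ≡ 20. → (17, 20)

(17, 20)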